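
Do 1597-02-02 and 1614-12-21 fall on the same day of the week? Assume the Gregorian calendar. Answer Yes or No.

From Feb 2, 1597 to Dec 21, 1614 is 6531 days.
6531 mod 7 = 0, so they are the same weekday.
(Feb 2, 1597 is a Sunday; Dec 21, 1614 is a Sunday.)

Yes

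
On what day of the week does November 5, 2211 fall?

Doomsday rule: the anchor day for the 2200s is Friday. For year 11: 11÷12 = 0 r 11, and 11÷4 = 2, so 0+11+2 = 13.
Friday + 13 ≡ Thursday — that's 2211's doomsday.
In November the doomsday date is Nov 7.
Nov 5 is 2 days before Nov 7; 2 mod 7 = 2, so Thursday − 2 = Tuesday.

Tuesday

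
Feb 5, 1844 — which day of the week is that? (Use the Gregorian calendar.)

Monday

Doomsday rule: the anchor day for the 1800s is Friday. For year 44: 44÷12 = 3 r 8, and 8÷4 = 2, so 3+8+2 = 13.
Friday + 13 ≡ Thursday — that's 1844's doomsday.
In February the doomsday date is Feb 29 (1844 is a leap year (divisible by 4)).
Feb 5 is 24 days before Feb 29; 24 mod 7 = 3, so Thursday − 3 = Monday.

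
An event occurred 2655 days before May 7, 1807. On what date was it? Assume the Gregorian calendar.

January 28, 1800

−365 (one year) → May 7, 1806 (2290 left).
−365 (one year) → May 7, 1805 (1925 left).
−365 (one year) → May 7, 1804 (1560 left).
−366 (one year; includes Feb 29, 1804) → May 7, 1803 (1194 left).
−365 (one year) → May 7, 1802 (829 left).
−365 (one year) → May 7, 1801 (464 left).
−365 (one year) → May 7, 1800 (99 left).
−7 → Apr 30, 1800 (end of Apr, 30 days; 92 left).
−30 → Mar 31, 1800 (end of Mar, 31 days; 62 left).
−31 → Feb 28, 1800 (end of Feb, 28 days; 31 left).
−28 → Jan 31, 1800 (end of Jan, 31 days; 3 left).
−3 → Jan 28, 1800.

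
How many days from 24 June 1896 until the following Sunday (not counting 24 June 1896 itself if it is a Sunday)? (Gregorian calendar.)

4

Jun 24, 1896 is a Wednesday.
From Wednesday to the next Sunday is 4 days.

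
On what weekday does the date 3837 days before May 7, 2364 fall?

Wednesday

May 7, 2364 is a Thursday.
3837 mod 7 = 1, so 3837 days before a Thursday is Thursday − 1 = Wednesday.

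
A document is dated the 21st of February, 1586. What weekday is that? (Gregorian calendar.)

Friday

Doomsday rule: the anchor day for the 1500s is Wednesday. For year 86: 86÷12 = 7 r 2, and 2÷4 = 0, so 7+2+0 = 9.
Wednesday + 9 ≡ Friday — that's 1586's doomsday.
In February the doomsday date is Feb 28 (1586 is not a leap year).
Feb 21 is 7 days before Feb 28; 7 mod 7 = 0, so Friday − 0 = Friday.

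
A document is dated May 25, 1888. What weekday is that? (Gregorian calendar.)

Doomsday rule: the anchor day for the 1800s is Friday. For year 88: 88÷12 = 7 r 4, and 4÷4 = 1, so 7+4+1 = 12.
Friday + 12 ≡ Wednesday — that's 1888's doomsday.
In May the doomsday date is May 9.
May 25 is 16 days after May 9; 16 mod 7 = 2, so Wednesday + 2 = Friday.

Friday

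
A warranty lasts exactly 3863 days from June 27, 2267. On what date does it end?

January 23, 2278

+366 (one year; includes Feb 29, 2268) → Jun 27, 2268 (3497 left).
+365 (one year) → Jun 27, 2269 (3132 left).
+365 (one year) → Jun 27, 2270 (2767 left).
+365 (one year) → Jun 27, 2271 (2402 left).
+366 (one year; includes Feb 29, 2272) → Jun 27, 2272 (2036 left).
+365 (one year) → Jun 27, 2273 (1671 left).
+365 (one year) → Jun 27, 2274 (1306 left).
+365 (one year) → Jun 27, 2275 (941 left).
+366 (one year; includes Feb 29, 2276) → Jun 27, 2276 (575 left).
+365 (one year) → Jun 27, 2277 (210 left).
Jun has 30 days: +4 → Jul 1, 2277 (206 left).
Jul has 31 days: +31 → Aug 1, 2277 (175 left).
Aug has 31 days: +31 → Sep 1, 2277 (144 left).
Sep has 30 days: +30 → Oct 1, 2277 (114 left).
Oct has 31 days: +31 → Nov 1, 2277 (83 left).
Nov has 30 days: +30 → Dec 1, 2277 (53 left).
Dec has 31 days: +31 → Jan 1, 2278 (22 left).
+22 → Jan 23, 2278.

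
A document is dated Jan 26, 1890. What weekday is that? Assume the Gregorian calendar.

Sunday

Doomsday rule: the anchor day for the 1800s is Friday. For year 90: 90÷12 = 7 r 6, and 6÷4 = 1, so 7+6+1 = 14.
Friday + 14 ≡ Friday — that's 1890's doomsday.
In January the doomsday date is Jan 3 (1890 is not a leap year).
Jan 26 is 23 days after Jan 3; 23 mod 7 = 2, so Friday + 2 = Sunday.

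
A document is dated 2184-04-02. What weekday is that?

Doomsday rule: the anchor day for the 2100s is Sunday. For year 84: 84÷12 = 7 r 0, and 0÷4 = 0, so 7+0+0 = 7.
Sunday + 7 ≡ Sunday — that's 2184's doomsday.
In April the doomsday date is Apr 4.
Apr 2 is 2 days before Apr 4; 2 mod 7 = 2, so Sunday − 2 = Friday.

Friday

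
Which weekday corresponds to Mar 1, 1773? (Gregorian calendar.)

Monday

Doomsday rule: the anchor day for the 1700s is Sunday. For year 73: 73÷12 = 6 r 1, and 1÷4 = 0, so 6+1+0 = 7.
Sunday + 7 ≡ Sunday — that's 1773's doomsday.
In March the doomsday date is Mar 14.
Mar 1 is 13 days before Mar 14; 13 mod 7 = 6, so Sunday − 6 = Monday.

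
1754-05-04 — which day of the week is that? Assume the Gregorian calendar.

Saturday

Doomsday rule: the anchor day for the 1700s is Sunday. For year 54: 54÷12 = 4 r 6, and 6÷4 = 1, so 4+6+1 = 11.
Sunday + 11 ≡ Thursday — that's 1754's doomsday.
In May the doomsday date is May 9.
May 4 is 5 days before May 9; 5 mod 7 = 5, so Thursday − 5 = Saturday.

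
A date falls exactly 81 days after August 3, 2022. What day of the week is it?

Sunday

Aug 3, 2022 is a Wednesday.
81 mod 7 = 4, so 81 days after a Wednesday is Wednesday + 4 = Sunday.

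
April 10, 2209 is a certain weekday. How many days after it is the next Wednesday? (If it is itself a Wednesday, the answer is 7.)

2

Apr 10, 2209 is a Monday.
From Monday to the next Wednesday is 2 days.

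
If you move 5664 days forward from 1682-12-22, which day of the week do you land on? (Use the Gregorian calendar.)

Wednesday

First find the weekday of Dec 22, 1682. Doomsday rule: the anchor day for the 1600s is Tuesday. For year 82: 82÷12 = 6 r 10, and 10÷4 = 2, so 6+10+2 = 18.
Tuesday + 18 ≡ Saturday — that's 1682's doomsday.
In December the doomsday date is Dec 12.
Dec 22 is 10 days after Dec 12; 10 mod 7 = 3, so Saturday + 3 = Tuesday.
5664 mod 7 = 1, so 5664 days after a Tuesday is Tuesday + 1 = Wednesday.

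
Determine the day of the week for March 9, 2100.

Doomsday rule: the anchor day for the 2100s is Sunday. For year 00: 0÷12 = 0 r 0, and 0÷4 = 0, so 0+0+0 = 0.
Sunday + 0 ≡ Sunday — that's 2100's doomsday.
In March the doomsday date is Mar 14.
Mar 9 is 5 days before Mar 14; 5 mod 7 = 5, so Sunday − 5 = Tuesday.

Tuesday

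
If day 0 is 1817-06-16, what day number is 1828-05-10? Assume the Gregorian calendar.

Jun 16, 1817 → Jun 16, 1818: 365 days.
Jun 16, 1818 → Jun 16, 1819: 365 days.
Jun 16, 1819 → Jun 16, 1820: 366 days (Feb 29, 1820 is in that span).
Jun 16, 1820 → Jun 16, 1821: 365 days.
Jun 16, 1821 → Jun 16, 1822: 365 days.
Jun 16, 1822 → Jun 16, 1823: 365 days.
Jun 16, 1823 → Jun 16, 1824: 366 days (Feb 29, 1824 is in that span).
Jun 16, 1824 → Jun 16, 1825: 365 days.
Jun 16, 1825 → Jun 16, 1826: 365 days.
Jun 16, 1826 → Jun 16, 1827: 365 days.
Jun 16, 1827 → Jul 16, 1827: 30 days (June has 30).
Jul 16, 1827 → Aug 16, 1827: 31 days (July has 31).
Aug 16, 1827 → Sep 16, 1827: 31 days (August has 31).
Sep 16, 1827 → Oct 16, 1827: 30 days (September has 30).
Oct 16, 1827 → Nov 16, 1827: 31 days (October has 31).
Nov 16, 1827 → Dec 16, 1827: 30 days (November has 30).
Dec 16, 1827 → Jan 16, 1828: 31 days (December has 31).
Jan 16, 1828 → Feb 16, 1828: 31 days (January has 31).
Feb 16, 1828 → Mar 16, 1828: 29 days (February has 29).
Mar 16, 1828 → Apr 16, 1828: 31 days (March has 31).
Apr 16, 1828 → May 10, 1828: 24 days.
Total: 3981 days.

3981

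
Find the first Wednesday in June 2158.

June 1, 2158 is a Thursday.
The first Wednesday is therefore June 7 (6 days later).

June 7, 2158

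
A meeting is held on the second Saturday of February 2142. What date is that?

February 1, 2142 is a Thursday.
The first Saturday is therefore February 3 (2 days later).
The second Saturday is 3 + 1×7 = February 10.

February 10, 2142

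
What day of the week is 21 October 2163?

Doomsday rule: the anchor day for the 2100s is Sunday. For year 63: 63÷12 = 5 r 3, and 3÷4 = 0, so 5+3+0 = 8.
Sunday + 8 ≡ Monday — that's 2163's doomsday.
In October the doomsday date is Oct 10.
Oct 21 is 11 days after Oct 10; 11 mod 7 = 4, so Monday + 4 = Friday.

Friday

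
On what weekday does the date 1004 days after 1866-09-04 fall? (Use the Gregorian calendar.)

Sep 4, 1866 is a Tuesday.
1004 mod 7 = 3, so 1004 days after a Tuesday is Tuesday + 3 = Friday.

Friday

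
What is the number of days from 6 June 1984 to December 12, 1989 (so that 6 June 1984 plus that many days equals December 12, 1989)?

2015

Jun 6, 1984 → Jun 6, 1985: 365 days.
Jun 6, 1985 → Jun 6, 1986: 365 days.
Jun 6, 1986 → Jun 6, 1987: 365 days.
Jun 6, 1987 → Jun 6, 1988: 366 days (Feb 29, 1988 is in that span).
Jun 6, 1988 → Jun 6, 1989: 365 days.
Jun 6, 1989 → Jul 6, 1989: 30 days (June has 30).
Jul 6, 1989 → Aug 6, 1989: 31 days (July has 31).
Aug 6, 1989 → Sep 6, 1989: 31 days (August has 31).
Sep 6, 1989 → Oct 6, 1989: 30 days (September has 30).
Oct 6, 1989 → Nov 6, 1989: 31 days (October has 31).
Nov 6, 1989 → Dec 6, 1989: 30 days (November has 30).
Dec 6, 1989 → Dec 12, 1989: 6 days.
Total: 2015 days.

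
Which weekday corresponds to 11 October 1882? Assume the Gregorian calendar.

Wednesday

Doomsday rule: the anchor day for the 1800s is Friday. For year 82: 82÷12 = 6 r 10, and 10÷4 = 2, so 6+10+2 = 18.
Friday + 18 ≡ Tuesday — that's 1882's doomsday.
In October the doomsday date is Oct 10.
Oct 11 is 1 day after Oct 10; 1 mod 7 = 1, so Tuesday + 1 = Wednesday.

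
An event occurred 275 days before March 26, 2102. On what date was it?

−26 → Feb 28, 2102 (end of Feb, 28 days; 249 left).
−28 → Jan 31, 2102 (end of Jan, 31 days; 221 left).
−31 → Dec 31, 2101 (end of Dec, 31 days; 190 left).
−31 → Nov 30, 2101 (end of Nov, 30 days; 159 left).
−30 → Oct 31, 2101 (end of Oct, 31 days; 129 left).
−31 → Sep 30, 2101 (end of Sep, 30 days; 98 left).
−30 → Aug 31, 2101 (end of Aug, 31 days; 68 left).
−31 → Jul 31, 2101 (end of Jul, 31 days; 37 left).
−31 → Jun 30, 2101 (end of Jun, 30 days; 6 left).
−6 → Jun 24, 2101.

June 24, 2101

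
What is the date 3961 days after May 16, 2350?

March 20, 2361

+365 (one year) → May 16, 2351 (3596 left).
+366 (one year; includes Feb 29, 2352) → May 16, 2352 (3230 left).
+365 (one year) → May 16, 2353 (2865 left).
+365 (one year) → May 16, 2354 (2500 left).
+365 (one year) → May 16, 2355 (2135 left).
+366 (one year; includes Feb 29, 2356) → May 16, 2356 (1769 left).
+365 (one year) → May 16, 2357 (1404 left).
+365 (one year) → May 16, 2358 (1039 left).
+365 (one year) → May 16, 2359 (674 left).
+366 (one year; includes Feb 29, 2360) → May 16, 2360 (308 left).
May has 31 days: +16 → Jun 1, 2360 (292 left).
Jun has 30 days: +30 → Jul 1, 2360 (262 left).
Jul has 31 days: +31 → Aug 1, 2360 (231 left).
Aug has 31 days: +31 → Sep 1, 2360 (200 left).
Sep has 30 days: +30 → Oct 1, 2360 (170 left).
Oct has 31 days: +31 → Nov 1, 2360 (139 left).
Nov has 30 days: +30 → Dec 1, 2360 (109 left).
Dec has 31 days: +31 → Jan 1, 2361 (78 left).
Jan has 31 days: +31 → Feb 1, 2361 (47 left).
Feb has 28 days: +28 → Mar 1, 2361 (19 left).
+19 → Mar 20, 2361.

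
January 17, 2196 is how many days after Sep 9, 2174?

Sep 9, 2174 → Sep 9, 2175: 365 days.
Sep 9, 2175 → Sep 9, 2176: 366 days (Feb 29, 2176 is in that span).
Sep 9, 2176 → Sep 9, 2177: 365 days.
Sep 9, 2177 → Sep 9, 2178: 365 days.
Sep 9, 2178 → Sep 9, 2179: 365 days.
Sep 9, 2179 → Sep 9, 2180: 366 days (Feb 29, 2180 is in that span).
Sep 9, 2180 → Sep 9, 2181: 365 days.
Sep 9, 2181 → Sep 9, 2182: 365 days.
Sep 9, 2182 → Sep 9, 2183: 365 days.
Sep 9, 2183 → Sep 9, 2184: 366 days (Feb 29, 2184 is in that span).
Sep 9, 2184 → Sep 9, 2185: 365 days.
Sep 9, 2185 → Sep 9, 2186: 365 days.
Sep 9, 2186 → Sep 9, 2187: 365 days.
Sep 9, 2187 → Sep 9, 2188: 366 days (Feb 29, 2188 is in that span).
Sep 9, 2188 → Sep 9, 2189: 365 days.
Sep 9, 2189 → Sep 9, 2190: 365 days.
Sep 9, 2190 → Sep 9, 2191: 365 days.
Sep 9, 2191 → Sep 9, 2192: 366 days (Feb 29, 2192 is in that span).
Sep 9, 2192 → Sep 9, 2193: 365 days.
Sep 9, 2193 → Sep 9, 2194: 365 days.
Sep 9, 2194 → Sep 9, 2195: 365 days.
Sep 9, 2195 → Oct 9, 2195: 30 days (September has 30).
Oct 9, 2195 → Nov 9, 2195: 31 days (October has 31).
Nov 9, 2195 → Dec 9, 2195: 30 days (November has 30).
Dec 9, 2195 → Jan 9, 2196: 31 days (December has 31).
Jan 9, 2196 → Jan 17, 2196: 8 days.
Total: 7800 days.

7800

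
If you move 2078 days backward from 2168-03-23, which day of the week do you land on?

First find the weekday of Mar 23, 2168. Doomsday rule: the anchor day for the 2100s is Sunday. For year 68: 68÷12 = 5 r 8, and 8÷4 = 2, so 5+8+2 = 15.
Sunday + 15 ≡ Monday — that's 2168's doomsday.
In March the doomsday date is Mar 14.
Mar 23 is 9 days after Mar 14; 9 mod 7 = 2, so Monday + 2 = Wednesday.
2078 mod 7 = 6, so 2078 days before a Wednesday is Wednesday − 6 = Thursday.

Thursday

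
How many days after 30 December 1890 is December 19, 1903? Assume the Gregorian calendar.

4736

Dec 30, 1890 → Dec 30, 1891: 365 days.
Dec 30, 1891 → Dec 30, 1892: 366 days (Feb 29, 1892 is in that span).
Dec 30, 1892 → Dec 30, 1893: 365 days.
Dec 30, 1893 → Dec 30, 1894: 365 days.
Dec 30, 1894 → Dec 30, 1895: 365 days.
Dec 30, 1895 → Dec 30, 1896: 366 days (Feb 29, 1896 is in that span).
Dec 30, 1896 → Dec 30, 1897: 365 days.
Dec 30, 1897 → Dec 30, 1898: 365 days.
Dec 30, 1898 → Dec 30, 1899: 365 days.
Dec 30, 1899 → Dec 30, 1900: 365 days.
Dec 30, 1900 → Dec 30, 1901: 365 days.
Dec 30, 1901 → Dec 30, 1902: 365 days.
Dec 30, 1902 → Jan 30, 1903: 31 days (December has 31).
Jan 30, 1903 → Feb 28, 1903: 29 days (January has 31).
Feb 28, 1903 → Mar 28, 1903: 28 days (February has 28).
Mar 28, 1903 → Apr 28, 1903: 31 days (March has 31).
Apr 28, 1903 → May 28, 1903: 30 days (April has 30).
May 28, 1903 → Jun 28, 1903: 31 days (May has 31).
Jun 28, 1903 → Jul 28, 1903: 30 days (June has 30).
Jul 28, 1903 → Aug 28, 1903: 31 days (July has 31).
Aug 28, 1903 → Sep 28, 1903: 31 days (August has 31).
Sep 28, 1903 → Oct 28, 1903: 30 days (September has 30).
Oct 28, 1903 → Nov 28, 1903: 31 days (October has 31).
Nov 28, 1903 → Dec 19, 1903: 21 days.
Total: 4736 days.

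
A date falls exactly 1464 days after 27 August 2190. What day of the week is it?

Aug 27, 2190 is a Friday.
1464 mod 7 = 1, so 1464 days after a Friday is Friday + 1 = Saturday.

Saturday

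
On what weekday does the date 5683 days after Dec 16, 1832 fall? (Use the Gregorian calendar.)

Dec 16, 1832 is a Sunday.
5683 mod 7 = 6, so 5683 days after a Sunday is Sunday + 6 = Saturday.

Saturday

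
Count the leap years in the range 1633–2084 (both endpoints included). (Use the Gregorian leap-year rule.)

110

Multiples of 4 in [1633,2084]: 113.
Of those, multiples of 100: 4 (not leap unless ÷400).
Multiples of 400: 1.
Leap years = 113 − 4 + 1 = 110.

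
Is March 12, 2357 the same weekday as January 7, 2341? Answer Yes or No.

From Jan 7, 2341 to Mar 12, 2357 is 5908 days.
5908 mod 7 = 0, so they are the same weekday.
(Jan 7, 2341 is a Tuesday; Mar 12, 2357 is a Tuesday.)

Yes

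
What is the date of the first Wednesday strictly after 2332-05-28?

June 1, 2332

May 28, 2332 is a Saturday.
From Saturday to the next Wednesday is 4 days.
May 28, 2332 + 4 = Jun 1, 2332.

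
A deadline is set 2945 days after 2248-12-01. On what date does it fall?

December 24, 2256

+365 (one year) → Dec 1, 2249 (2580 left).
+365 (one year) → Dec 1, 2250 (2215 left).
+365 (one year) → Dec 1, 2251 (1850 left).
+366 (one year; includes Feb 29, 2252) → Dec 1, 2252 (1484 left).
+365 (one year) → Dec 1, 2253 (1119 left).
+365 (one year) → Dec 1, 2254 (754 left).
+365 (one year) → Dec 1, 2255 (389 left).
Dec has 31 days: +31 → Jan 1, 2256 (358 left).
Jan has 31 days: +31 → Feb 1, 2256 (327 left).
Feb has 29 days: +29 → Mar 1, 2256 (298 left).
Mar has 31 days: +31 → Apr 1, 2256 (267 left).
Apr has 30 days: +30 → May 1, 2256 (237 left).
May has 31 days: +31 → Jun 1, 2256 (206 left).
Jun has 30 days: +30 → Jul 1, 2256 (176 left).
Jul has 31 days: +31 → Aug 1, 2256 (145 left).
Aug has 31 days: +31 → Sep 1, 2256 (114 left).
Sep has 30 days: +30 → Oct 1, 2256 (84 left).
Oct has 31 days: +31 → Nov 1, 2256 (53 left).
Nov has 30 days: +30 → Dec 1, 2256 (23 left).
+23 → Dec 24, 2256.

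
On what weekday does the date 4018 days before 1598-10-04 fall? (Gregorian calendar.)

Oct 4, 1598 is a Sunday.
4018 mod 7 = 0, so 4018 days before a Sunday is Sunday − 0 = Sunday.

Sunday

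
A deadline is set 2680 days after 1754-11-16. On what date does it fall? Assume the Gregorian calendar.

March 19, 1762

+365 (one year) → Nov 16, 1755 (2315 left).
+366 (one year; includes Feb 29, 1756) → Nov 16, 1756 (1949 left).
+365 (one year) → Nov 16, 1757 (1584 left).
+365 (one year) → Nov 16, 1758 (1219 left).
+365 (one year) → Nov 16, 1759 (854 left).
+366 (one year; includes Feb 29, 1760) → Nov 16, 1760 (488 left).
+365 (one year) → Nov 16, 1761 (123 left).
Nov has 30 days: +15 → Dec 1, 1761 (108 left).
Dec has 31 days: +31 → Jan 1, 1762 (77 left).
Jan has 31 days: +31 → Feb 1, 1762 (46 left).
Feb has 28 days: +28 → Mar 1, 1762 (18 left).
+18 → Mar 19, 1762.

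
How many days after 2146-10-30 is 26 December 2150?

Oct 30, 2146 → Oct 30, 2147: 365 days.
Oct 30, 2147 → Oct 30, 2148: 366 days (Feb 29, 2148 is in that span).
Oct 30, 2148 → Oct 30, 2149: 365 days.
Oct 30, 2149 → Oct 30, 2150: 365 days.
Oct 30, 2150 → Nov 30, 2150: 31 days (October has 31).
Nov 30, 2150 → Dec 26, 2150: 26 days.
Total: 1518 days.

1518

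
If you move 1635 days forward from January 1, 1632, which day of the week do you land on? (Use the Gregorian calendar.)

Monday

Jan 1, 1632 is a Thursday.
1635 mod 7 = 4, so 1635 days after a Thursday is Thursday + 4 = Monday.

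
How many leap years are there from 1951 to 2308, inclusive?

Multiples of 4 in [1951,2308]: 90.
Of those, multiples of 100: 4 (not leap unless ÷400).
Multiples of 400: 1.
Leap years = 90 − 4 + 1 = 87.

87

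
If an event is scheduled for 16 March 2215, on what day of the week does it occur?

Thursday

January 1, 2215 is a Sunday.
Jan 1, 2215 → Feb 1, 2215: 31 days (January has 31).
Feb 1, 2215 → Mar 1, 2215: 28 days (February has 28).
Mar 1, 2215 → Mar 16, 2215: 15 days.
Total: 74 days.
74 mod 7 = 4, so Sunday + 4 = Thursday.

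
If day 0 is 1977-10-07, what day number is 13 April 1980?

Oct 7, 1977 → Oct 7, 1978: 365 days.
Oct 7, 1978 → Oct 7, 1979: 365 days.
Oct 7, 1979 → Nov 7, 1979: 31 days (October has 31).
Nov 7, 1979 → Dec 7, 1979: 30 days (November has 30).
Dec 7, 1979 → Jan 7, 1980: 31 days (December has 31).
Jan 7, 1980 → Feb 7, 1980: 31 days (January has 31).
Feb 7, 1980 → Mar 7, 1980: 29 days (February has 29).
Mar 7, 1980 → Apr 7, 1980: 31 days (March has 31).
Apr 7, 1980 → Apr 13, 1980: 6 days.
Total: 919 days.

919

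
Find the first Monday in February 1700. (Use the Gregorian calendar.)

February 1, 1700 is a Monday.
The first Monday is therefore February 1 (same day).

February 1, 1700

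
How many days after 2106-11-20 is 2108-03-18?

484

Nov 20, 2106 → Nov 20, 2107: 365 days.
Nov 20, 2107 → Dec 20, 2107: 30 days (November has 30).
Dec 20, 2107 → Jan 20, 2108: 31 days (December has 31).
Jan 20, 2108 → Feb 20, 2108: 31 days (January has 31).
Feb 20, 2108 → Mar 18, 2108: 27 days.
Total: 484 days.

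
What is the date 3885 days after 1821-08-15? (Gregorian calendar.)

+365 (one year) → Aug 15, 1822 (3520 left).
+365 (one year) → Aug 15, 1823 (3155 left).
+366 (one year; includes Feb 29, 1824) → Aug 15, 1824 (2789 left).
+365 (one year) → Aug 15, 1825 (2424 left).
+365 (one year) → Aug 15, 1826 (2059 left).
+365 (one year) → Aug 15, 1827 (1694 left).
+366 (one year; includes Feb 29, 1828) → Aug 15, 1828 (1328 left).
+365 (one year) → Aug 15, 1829 (963 left).
+365 (one year) → Aug 15, 1830 (598 left).
+365 (one year) → Aug 15, 1831 (233 left).
Aug has 31 days: +17 → Sep 1, 1831 (216 left).
Sep has 30 days: +30 → Oct 1, 1831 (186 left).
Oct has 31 days: +31 → Nov 1, 1831 (155 left).
Nov has 30 days: +30 → Dec 1, 1831 (125 left).
Dec has 31 days: +31 → Jan 1, 1832 (94 left).
Jan has 31 days: +31 → Feb 1, 1832 (63 left).
Feb has 29 days: +29 → Mar 1, 1832 (34 left).
Mar has 31 days: +31 → Apr 1, 1832 (3 left).
+3 → Apr 4, 1832.

April 4, 1832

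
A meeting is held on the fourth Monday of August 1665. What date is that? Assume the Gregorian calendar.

August 24, 1665

August 1, 1665 is a Saturday.
The first Monday is therefore August 3 (2 days later).
The fourth Monday is 3 + 3×7 = August 24.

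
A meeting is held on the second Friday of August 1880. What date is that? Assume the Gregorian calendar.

August 13, 1880

August 1, 1880 is a Sunday.
The first Friday is therefore August 6 (5 days later).
The second Friday is 6 + 1×7 = August 13.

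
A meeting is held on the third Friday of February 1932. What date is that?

February 19, 1932

February 1, 1932 is a Monday.
The first Friday is therefore February 5 (4 days later).
The third Friday is 5 + 2×7 = February 19.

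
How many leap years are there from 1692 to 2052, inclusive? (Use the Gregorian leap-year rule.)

Multiples of 4 in [1692,2052]: 91.
Of those, multiples of 100: 4 (not leap unless ÷400).
Multiples of 400: 1.
Leap years = 91 − 4 + 1 = 88.

88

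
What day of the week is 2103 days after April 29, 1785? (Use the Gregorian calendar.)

Monday

Apr 29, 1785 is a Friday.
2103 mod 7 = 3, so 2103 days after a Friday is Friday + 3 = Monday.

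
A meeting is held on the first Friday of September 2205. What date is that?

September 1, 2205 is a Sunday.
The first Friday is therefore September 6 (5 days later).

September 6, 2205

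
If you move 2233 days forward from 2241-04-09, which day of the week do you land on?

Apr 9, 2241 is a Friday.
2233 mod 7 = 0, so 2233 days after a Friday is Friday + 0 = Friday.

Friday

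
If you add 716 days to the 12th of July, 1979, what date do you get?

June 27, 1981

+366 (one year; includes Feb 29, 1980) → Jul 12, 1980 (350 left).
Jul has 31 days: +20 → Aug 1, 1980 (330 left).
Aug has 31 days: +31 → Sep 1, 1980 (299 left).
Sep has 30 days: +30 → Oct 1, 1980 (269 left).
Oct has 31 days: +31 → Nov 1, 1980 (238 left).
Nov has 30 days: +30 → Dec 1, 1980 (208 left).
Dec has 31 days: +31 → Jan 1, 1981 (177 left).
Jan has 31 days: +31 → Feb 1, 1981 (146 left).
Feb has 28 days: +28 → Mar 1, 1981 (118 left).
Mar has 31 days: +31 → Apr 1, 1981 (87 left).
Apr has 30 days: +30 → May 1, 1981 (57 left).
May has 31 days: +31 → Jun 1, 1981 (26 left).
+26 → Jun 27, 1981.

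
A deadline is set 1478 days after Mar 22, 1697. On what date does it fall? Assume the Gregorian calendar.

+365 (one year) → Mar 22, 1698 (1113 left).
+365 (one year) → Mar 22, 1699 (748 left).
+365 (one year) → Mar 22, 1700 (383 left).
Mar has 31 days: +10 → Apr 1, 1700 (373 left).
Apr has 30 days: +30 → May 1, 1700 (343 left).
May has 31 days: +31 → Jun 1, 1700 (312 left).
Jun has 30 days: +30 → Jul 1, 1700 (282 left).
Jul has 31 days: +31 → Aug 1, 1700 (251 left).
Aug has 31 days: +31 → Sep 1, 1700 (220 left).
Sep has 30 days: +30 → Oct 1, 1700 (190 left).
Oct has 31 days: +31 → Nov 1, 1700 (159 left).
Nov has 30 days: +30 → Dec 1, 1700 (129 left).
Dec has 31 days: +31 → Jan 1, 1701 (98 left).
Jan has 31 days: +31 → Feb 1, 1701 (67 left).
Feb has 28 days: +28 → Mar 1, 1701 (39 left).
Mar has 31 days: +31 → Apr 1, 1701 (8 left).
+8 → Apr 9, 1701.

April 9, 1701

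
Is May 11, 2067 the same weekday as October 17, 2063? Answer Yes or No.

From Oct 17, 2063 to May 11, 2067 is 1302 days.
1302 mod 7 = 0, so they are the same weekday.
(Oct 17, 2063 is a Wednesday; May 11, 2067 is a Wednesday.)

Yes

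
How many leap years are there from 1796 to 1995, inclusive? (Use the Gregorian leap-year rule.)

48

Multiples of 4 in [1796,1995]: 50.
Of those, multiples of 100: 2 (not leap unless ÷400).
Multiples of 400: 0.
Leap years = 50 − 2 + 0 = 48.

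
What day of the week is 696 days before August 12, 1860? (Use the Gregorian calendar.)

Thursday

First find the weekday of Aug 12, 1860. Doomsday rule: the anchor day for the 1800s is Friday. For year 60: 60÷12 = 5 r 0, and 0÷4 = 0, so 5+0+0 = 5.
Friday + 5 ≡ Wednesday — that's 1860's doomsday.
In August the doomsday date is Aug 8.
Aug 12 is 4 days after Aug 8; 4 mod 7 = 4, so Wednesday + 4 = Sunday.
696 mod 7 = 3, so 696 days before a Sunday is Sunday − 3 = Thursday.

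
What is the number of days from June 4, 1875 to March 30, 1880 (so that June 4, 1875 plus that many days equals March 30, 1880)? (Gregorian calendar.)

Jun 4, 1875 → Jun 4, 1876: 366 days (Feb 29, 1876 is in that span).
Jun 4, 1876 → Jun 4, 1877: 365 days.
Jun 4, 1877 → Jun 4, 1878: 365 days.
Jun 4, 1878 → Jun 4, 1879: 365 days.
Jun 4, 1879 → Jul 4, 1879: 30 days (June has 30).
Jul 4, 1879 → Aug 4, 1879: 31 days (July has 31).
Aug 4, 1879 → Sep 4, 1879: 31 days (August has 31).
Sep 4, 1879 → Oct 4, 1879: 30 days (September has 30).
Oct 4, 1879 → Nov 4, 1879: 31 days (October has 31).
Nov 4, 1879 → Dec 4, 1879: 30 days (November has 30).
Dec 4, 1879 → Jan 4, 1880: 31 days (December has 31).
Jan 4, 1880 → Feb 4, 1880: 31 days (January has 31).
Feb 4, 1880 → Mar 4, 1880: 29 days (February has 29).
Mar 4, 1880 → Mar 30, 1880: 26 days.
Total: 1761 days.

1761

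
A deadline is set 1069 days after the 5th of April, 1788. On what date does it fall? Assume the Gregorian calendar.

March 10, 1791

+365 (one year) → Apr 5, 1789 (704 left).
+365 (one year) → Apr 5, 1790 (339 left).
Apr has 30 days: +26 → May 1, 1790 (313 left).
May has 31 days: +31 → Jun 1, 1790 (282 left).
Jun has 30 days: +30 → Jul 1, 1790 (252 left).
Jul has 31 days: +31 → Aug 1, 1790 (221 left).
Aug has 31 days: +31 → Sep 1, 1790 (190 left).
Sep has 30 days: +30 → Oct 1, 1790 (160 left).
Oct has 31 days: +31 → Nov 1, 1790 (129 left).
Nov has 30 days: +30 → Dec 1, 1790 (99 left).
Dec has 31 days: +31 → Jan 1, 1791 (68 left).
Jan has 31 days: +31 → Feb 1, 1791 (37 left).
Feb has 28 days: +28 → Mar 1, 1791 (9 left).
+9 → Mar 10, 1791.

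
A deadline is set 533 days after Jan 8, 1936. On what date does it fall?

June 24, 1937

+366 (one year; includes Feb 29, 1936) → Jan 8, 1937 (167 left).
Jan has 31 days: +24 → Feb 1, 1937 (143 left).
Feb has 28 days: +28 → Mar 1, 1937 (115 left).
Mar has 31 days: +31 → Apr 1, 1937 (84 left).
Apr has 30 days: +30 → May 1, 1937 (54 left).
May has 31 days: +31 → Jun 1, 1937 (23 left).
+23 → Jun 24, 1937.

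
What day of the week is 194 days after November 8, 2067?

Sunday

First find the weekday of Nov 8, 2067. Doomsday rule: the anchor day for the 2000s is Tuesday. For year 67: 67÷12 = 5 r 7, and 7÷4 = 1, so 5+7+1 = 13.
Tuesday + 13 ≡ Monday — that's 2067's doomsday.
In November the doomsday date is Nov 7.
Nov 8 is 1 day after Nov 7; 1 mod 7 = 1, so Monday + 1 = Tuesday.
194 mod 7 = 5, so 194 days after a Tuesday is Tuesday + 5 = Sunday.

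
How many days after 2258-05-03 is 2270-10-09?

May 3, 2258 → May 3, 2259: 365 days.
May 3, 2259 → May 3, 2260: 366 days (Feb 29, 2260 is in that span).
May 3, 2260 → May 3, 2261: 365 days.
May 3, 2261 → May 3, 2262: 365 days.
May 3, 2262 → May 3, 2263: 365 days.
May 3, 2263 → May 3, 2264: 366 days (Feb 29, 2264 is in that span).
May 3, 2264 → May 3, 2265: 365 days.
May 3, 2265 → May 3, 2266: 365 days.
May 3, 2266 → May 3, 2267: 365 days.
May 3, 2267 → May 3, 2268: 366 days (Feb 29, 2268 is in that span).
May 3, 2268 → May 3, 2269: 365 days.
May 3, 2269 → May 3, 2270: 365 days.
May 3, 2270 → Jun 3, 2270: 31 days (May has 31).
Jun 3, 2270 → Jul 3, 2270: 30 days (June has 30).
Jul 3, 2270 → Aug 3, 2270: 31 days (July has 31).
Aug 3, 2270 → Sep 3, 2270: 31 days (August has 31).
Sep 3, 2270 → Oct 3, 2270: 30 days (September has 30).
Oct 3, 2270 → Oct 9, 2270: 6 days.
Total: 4542 days.

4542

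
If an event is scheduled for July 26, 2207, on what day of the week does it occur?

Sunday

January 1, 2207 is a Thursday.
Jan 1, 2207 → Feb 1, 2207: 31 days (January has 31).
Feb 1, 2207 → Mar 1, 2207: 28 days (February has 28).
Mar 1, 2207 → Apr 1, 2207: 31 days (March has 31).
Apr 1, 2207 → May 1, 2207: 30 days (April has 30).
May 1, 2207 → Jun 1, 2207: 31 days (May has 31).
Jun 1, 2207 → Jul 1, 2207: 30 days (June has 30).
Jul 1, 2207 → Jul 26, 2207: 25 days.
Total: 206 days.
206 mod 7 = 3, so Thursday + 3 = Sunday.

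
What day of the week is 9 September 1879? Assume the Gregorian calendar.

Doomsday rule: the anchor day for the 1800s is Friday. For year 79: 79÷12 = 6 r 7, and 7÷4 = 1, so 6+7+1 = 14.
Friday + 14 ≡ Friday — that's 1879's doomsday.
In September the doomsday date is Sep 5.
Sep 9 is 4 days after Sep 5; 4 mod 7 = 4, so Friday + 4 = Tuesday.

Tuesday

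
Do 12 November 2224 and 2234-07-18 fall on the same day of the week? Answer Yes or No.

From Nov 12, 2224 to Jul 18, 2234 is 3535 days.
3535 mod 7 = 0, so they are the same weekday.
(Nov 12, 2224 is a Friday; Jul 18, 2234 is a Friday.)

Yes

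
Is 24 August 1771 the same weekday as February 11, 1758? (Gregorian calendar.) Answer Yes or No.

From Feb 11, 1758 to Aug 24, 1771 is 4942 days.
4942 mod 7 = 0, so they are the same weekday.
(Feb 11, 1758 is a Saturday; Aug 24, 1771 is a Saturday.)

Yes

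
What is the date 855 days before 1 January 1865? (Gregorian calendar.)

August 30, 1862

−366 (one year; includes Feb 29, 1864) → Jan 1, 1864 (489 left).
−365 (one year) → Jan 1, 1863 (124 left).
−1 → Dec 31, 1862 (end of Dec, 31 days; 123 left).
−31 → Nov 30, 1862 (end of Nov, 30 days; 92 left).
−30 → Oct 31, 1862 (end of Oct, 31 days; 62 left).
−31 → Sep 30, 1862 (end of Sep, 30 days; 31 left).
−30 → Aug 31, 1862 (end of Aug, 31 days; 1 left).
−1 → Aug 30, 1862.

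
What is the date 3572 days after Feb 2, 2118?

+365 (one year) → Feb 2, 2119 (3207 left).
+365 (one year) → Feb 2, 2120 (2842 left).
+366 (one year; includes Feb 29, 2120) → Feb 2, 2121 (2476 left).
+365 (one year) → Feb 2, 2122 (2111 left).
+365 (one year) → Feb 2, 2123 (1746 left).
+365 (one year) → Feb 2, 2124 (1381 left).
+366 (one year; includes Feb 29, 2124) → Feb 2, 2125 (1015 left).
+365 (one year) → Feb 2, 2126 (650 left).
+365 (one year) → Feb 2, 2127 (285 left).
Feb has 28 days: +27 → Mar 1, 2127 (258 left).
Mar has 31 days: +31 → Apr 1, 2127 (227 left).
Apr has 30 days: +30 → May 1, 2127 (197 left).
May has 31 days: +31 → Jun 1, 2127 (166 left).
Jun has 30 days: +30 → Jul 1, 2127 (136 left).
Jul has 31 days: +31 → Aug 1, 2127 (105 left).
Aug has 31 days: +31 → Sep 1, 2127 (74 left).
Sep has 30 days: +30 → Oct 1, 2127 (44 left).
Oct has 31 days: +31 → Nov 1, 2127 (13 left).
+13 → Nov 14, 2127.

November 14, 2127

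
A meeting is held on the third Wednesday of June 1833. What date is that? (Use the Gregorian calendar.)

June 1, 1833 is a Saturday.
The first Wednesday is therefore June 5 (4 days later).
The third Wednesday is 5 + 2×7 = June 19.

June 19, 1833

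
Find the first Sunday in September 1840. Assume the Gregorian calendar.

September 1, 1840 is a Tuesday.
The first Sunday is therefore September 6 (5 days later).

September 6, 1840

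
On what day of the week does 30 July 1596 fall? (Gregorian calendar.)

Tuesday

Doomsday rule: the anchor day for the 1500s is Wednesday. For year 96: 96÷12 = 8 r 0, and 0÷4 = 0, so 8+0+0 = 8.
Wednesday + 8 ≡ Thursday — that's 1596's doomsday.
In July the doomsday date is Jul 11.
Jul 30 is 19 days after Jul 11; 19 mod 7 = 5, so Thursday + 5 = Tuesday.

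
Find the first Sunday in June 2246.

June 1, 2246 is a Monday.
The first Sunday is therefore June 7 (6 days later).

June 7, 2246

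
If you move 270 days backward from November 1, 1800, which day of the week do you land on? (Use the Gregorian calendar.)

Tuesday

First find the weekday of Nov 1, 1800. Doomsday rule: the anchor day for the 1800s is Friday. For year 00: 0÷12 = 0 r 0, and 0÷4 = 0, so 0+0+0 = 0.
Friday + 0 ≡ Friday — that's 1800's doomsday.
In November the doomsday date is Nov 7.
Nov 1 is 6 days before Nov 7; 6 mod 7 = 6, so Friday − 6 = Saturday.
270 mod 7 = 4, so 270 days before a Saturday is Saturday − 4 = Tuesday.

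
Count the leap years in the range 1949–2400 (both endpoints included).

Multiples of 4 in [1949,2400]: 113.
Of those, multiples of 100: 5 (not leap unless ÷400).
Multiples of 400: 2.
Leap years = 113 − 5 + 2 = 110.

110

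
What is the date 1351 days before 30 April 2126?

August 18, 2122

−365 (one year) → Apr 30, 2125 (986 left).
−365 (one year) → Apr 30, 2124 (621 left).
−366 (one year; includes Feb 29, 2124) → Apr 30, 2123 (255 left).
−30 → Mar 31, 2123 (end of Mar, 31 days; 225 left).
−31 → Feb 28, 2123 (end of Feb, 28 days; 194 left).
−28 → Jan 31, 2123 (end of Jan, 31 days; 166 left).
−31 → Dec 31, 2122 (end of Dec, 31 days; 135 left).
−31 → Nov 30, 2122 (end of Nov, 30 days; 104 left).
−30 → Oct 31, 2122 (end of Oct, 31 days; 74 left).
−31 → Sep 30, 2122 (end of Sep, 30 days; 43 left).
−30 → Aug 31, 2122 (end of Aug, 31 days; 13 left).
−13 → Aug 18, 2122.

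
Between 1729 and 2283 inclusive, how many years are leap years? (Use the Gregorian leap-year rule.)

134

Multiples of 4 in [1729,2283]: 138.
Of those, multiples of 100: 5 (not leap unless ÷400).
Multiples of 400: 1.
Leap years = 138 − 5 + 1 = 134.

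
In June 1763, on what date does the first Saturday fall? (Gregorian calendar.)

June 1, 1763 is a Wednesday.
The first Saturday is therefore June 4 (3 days later).

June 4, 1763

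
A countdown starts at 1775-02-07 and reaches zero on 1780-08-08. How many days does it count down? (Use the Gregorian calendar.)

Feb 7, 1775 → Feb 7, 1776: 365 days.
Feb 7, 1776 → Feb 7, 1777: 366 days (Feb 29, 1776 is in that span).
Feb 7, 1777 → Feb 7, 1778: 365 days.
Feb 7, 1778 → Feb 7, 1779: 365 days.
Feb 7, 1779 → Feb 7, 1780: 365 days.
Feb 7, 1780 → Mar 7, 1780: 29 days (February has 29).
Mar 7, 1780 → Apr 7, 1780: 31 days (March has 31).
Apr 7, 1780 → May 7, 1780: 30 days (April has 30).
May 7, 1780 → Jun 7, 1780: 31 days (May has 31).
Jun 7, 1780 → Jul 7, 1780: 30 days (June has 30).
Jul 7, 1780 → Aug 7, 1780: 31 days (July has 31).
Aug 7, 1780 → Aug 8, 1780: 1 days.
Total: 2009 days.

2009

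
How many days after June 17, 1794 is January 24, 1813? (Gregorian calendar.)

6795

Jun 17, 1794 → Jun 17, 1795: 365 days.
Jun 17, 1795 → Jun 17, 1796: 366 days (Feb 29, 1796 is in that span).
Jun 17, 1796 → Jun 17, 1797: 365 days.
Jun 17, 1797 → Jun 17, 1798: 365 days.
Jun 17, 1798 → Jun 17, 1799: 365 days.
Jun 17, 1799 → Jun 17, 1800: 365 days.
Jun 17, 1800 → Jun 17, 1801: 365 days.
Jun 17, 1801 → Jun 17, 1802: 365 days.
Jun 17, 1802 → Jun 17, 1803: 365 days.
Jun 17, 1803 → Jun 17, 1804: 366 days (Feb 29, 1804 is in that span).
Jun 17, 1804 → Jun 17, 1805: 365 days.
Jun 17, 1805 → Jun 17, 1806: 365 days.
Jun 17, 1806 → Jun 17, 1807: 365 days.
Jun 17, 1807 → Jun 17, 1808: 366 days (Feb 29, 1808 is in that span).
Jun 17, 1808 → Jun 17, 1809: 365 days.
Jun 17, 1809 → Jun 17, 1810: 365 days.
Jun 17, 1810 → Jun 17, 1811: 365 days.
Jun 17, 1811 → Jun 17, 1812: 366 days (Feb 29, 1812 is in that span).
Jun 17, 1812 → Jul 17, 1812: 30 days (June has 30).
Jul 17, 1812 → Aug 17, 1812: 31 days (July has 31).
Aug 17, 1812 → Sep 17, 1812: 31 days (August has 31).
Sep 17, 1812 → Oct 17, 1812: 30 days (September has 30).
Oct 17, 1812 → Nov 17, 1812: 31 days (October has 31).
Nov 17, 1812 → Dec 17, 1812: 30 days (November has 30).
Dec 17, 1812 → Jan 17, 1813: 31 days (December has 31).
Jan 17, 1813 → Jan 24, 1813: 7 days.
Total: 6795 days.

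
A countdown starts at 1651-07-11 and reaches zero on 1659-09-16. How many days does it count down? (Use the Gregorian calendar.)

2989

Jul 11, 1651 → Jul 11, 1652: 366 days (Feb 29, 1652 is in that span).
Jul 11, 1652 → Jul 11, 1653: 365 days.
Jul 11, 1653 → Jul 11, 1654: 365 days.
Jul 11, 1654 → Jul 11, 1655: 365 days.
Jul 11, 1655 → Jul 11, 1656: 366 days (Feb 29, 1656 is in that span).
Jul 11, 1656 → Jul 11, 1657: 365 days.
Jul 11, 1657 → Jul 11, 1658: 365 days.
Jul 11, 1658 → Jul 11, 1659: 365 days.
Jul 11, 1659 → Aug 11, 1659: 31 days (July has 31).
Aug 11, 1659 → Sep 11, 1659: 31 days (August has 31).
Sep 11, 1659 → Sep 16, 1659: 5 days.
Total: 2989 days.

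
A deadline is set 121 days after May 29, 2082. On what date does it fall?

May has 31 days: +3 → Jun 1, 2082 (118 left).
Jun has 30 days: +30 → Jul 1, 2082 (88 left).
Jul has 31 days: +31 → Aug 1, 2082 (57 left).
Aug has 31 days: +31 → Sep 1, 2082 (26 left).
+26 → Sep 27, 2082.

September 27, 2082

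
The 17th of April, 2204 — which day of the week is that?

January 1, 2204 is a Sunday.
Jan 1, 2204 → Feb 1, 2204: 31 days (January has 31).
Feb 1, 2204 → Mar 1, 2204: 29 days (February has 29).
Mar 1, 2204 → Apr 1, 2204: 31 days (March has 31).
Apr 1, 2204 → Apr 17, 2204: 16 days.
Total: 107 days.
107 mod 7 = 2, so Sunday + 2 = Tuesday.

Tuesday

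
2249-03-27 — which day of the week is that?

Tuesday

Doomsday rule: the anchor day for the 2200s is Friday. For year 49: 49÷12 = 4 r 1, and 1÷4 = 0, so 4+1+0 = 5.
Friday + 5 ≡ Wednesday — that's 2249's doomsday.
In March the doomsday date is Mar 14.
Mar 27 is 13 days after Mar 14; 13 mod 7 = 6, so Wednesday + 6 = Tuesday.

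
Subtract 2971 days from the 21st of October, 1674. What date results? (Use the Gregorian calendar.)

September 2, 1666

−365 (one year) → Oct 21, 1673 (2606 left).
−365 (one year) → Oct 21, 1672 (2241 left).
−366 (one year; includes Feb 29, 1672) → Oct 21, 1671 (1875 left).
−365 (one year) → Oct 21, 1670 (1510 left).
−365 (one year) → Oct 21, 1669 (1145 left).
−365 (one year) → Oct 21, 1668 (780 left).
−366 (one year; includes Feb 29, 1668) → Oct 21, 1667 (414 left).
−365 (one year) → Oct 21, 1666 (49 left).
−21 → Sep 30, 1666 (end of Sep, 30 days; 28 left).
−28 → Sep 2, 1666.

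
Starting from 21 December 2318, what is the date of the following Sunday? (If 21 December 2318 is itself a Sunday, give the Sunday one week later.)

Dec 21, 2318 is a Saturday.
From Saturday to the next Sunday is 1 day.
Dec 21, 2318 + 1 = Dec 22, 2318.

December 22, 2318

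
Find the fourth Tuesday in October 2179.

October 26, 2179

October 1, 2179 is a Friday.
The first Tuesday is therefore October 5 (4 days later).
The fourth Tuesday is 5 + 3×7 = October 26.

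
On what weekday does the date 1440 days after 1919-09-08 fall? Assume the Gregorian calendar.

Saturday

First find the weekday of Sep 8, 1919. Doomsday rule: the anchor day for the 1900s is Wednesday. For year 19: 19÷12 = 1 r 7, and 7÷4 = 1, so 1+7+1 = 9.
Wednesday + 9 ≡ Friday — that's 1919's doomsday.
In September the doomsday date is Sep 5.
Sep 8 is 3 days after Sep 5; 3 mod 7 = 3, so Friday + 3 = Monday.
1440 mod 7 = 5, so 1440 days after a Monday is Monday + 5 = Saturday.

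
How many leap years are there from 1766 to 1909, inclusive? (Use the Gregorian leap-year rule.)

Multiples of 4 in [1766,1909]: 36.
Of those, multiples of 100: 2 (not leap unless ÷400).
Multiples of 400: 0.
Leap years = 36 − 2 + 0 = 34.

34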